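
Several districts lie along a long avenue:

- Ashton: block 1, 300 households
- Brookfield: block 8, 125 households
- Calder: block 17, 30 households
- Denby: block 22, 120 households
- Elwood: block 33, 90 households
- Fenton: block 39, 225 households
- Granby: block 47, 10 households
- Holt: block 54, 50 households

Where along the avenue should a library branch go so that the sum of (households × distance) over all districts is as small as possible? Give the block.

For a sum of weighted absolute distances on a line, the optimum is the weighted median (not the mean). Total weight W = 950; half-weight = 475.
Sort by position and accumulate weight:
  block 1 (Ashton, w=300) → cum 300
  block 8 (Brookfield, w=125) → cum 425
  block 17 (Calder, w=30) → cum 455
  block 22 (Denby, w=120) → cum 575  ≥ 475 → median here
  block 33 (Elwood, w=90) → cum 665
  block 39 (Fenton, w=225) → cum 890
  block 47 (Granby, w=10) → cum 900
  block 54 (Holt, w=50) → cum 950
Optimal location: block 22.

x = 22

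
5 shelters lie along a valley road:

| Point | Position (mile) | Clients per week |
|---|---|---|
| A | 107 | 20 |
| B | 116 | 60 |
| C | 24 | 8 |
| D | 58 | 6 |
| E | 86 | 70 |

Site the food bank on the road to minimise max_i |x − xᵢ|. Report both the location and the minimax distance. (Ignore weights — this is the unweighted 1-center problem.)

location 70, max distance 46

The 1-center on a line is the midpoint of the two extreme points: leftmost at 24, rightmost at 116.
Optimal location = (24 + 116)/2 = 70; maximum distance = (116 − 24)/2 = 46.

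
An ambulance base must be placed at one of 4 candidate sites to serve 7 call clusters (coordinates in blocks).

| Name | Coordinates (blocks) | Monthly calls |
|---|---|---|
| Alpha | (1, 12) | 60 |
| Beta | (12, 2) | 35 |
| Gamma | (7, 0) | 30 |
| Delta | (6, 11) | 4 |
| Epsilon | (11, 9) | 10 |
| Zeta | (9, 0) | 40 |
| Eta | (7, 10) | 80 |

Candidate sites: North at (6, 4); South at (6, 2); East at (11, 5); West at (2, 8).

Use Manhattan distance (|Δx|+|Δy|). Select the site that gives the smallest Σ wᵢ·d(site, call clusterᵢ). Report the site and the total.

Total weighted distance at each candidate:
  North (6, 4): total = 2178
  South (6, 2): total = 2276
  East (11, 5): total = 2514
  West (2, 8): total = 2538
Minimum is at North with total 2178 blocks.

North, total 2178 blocks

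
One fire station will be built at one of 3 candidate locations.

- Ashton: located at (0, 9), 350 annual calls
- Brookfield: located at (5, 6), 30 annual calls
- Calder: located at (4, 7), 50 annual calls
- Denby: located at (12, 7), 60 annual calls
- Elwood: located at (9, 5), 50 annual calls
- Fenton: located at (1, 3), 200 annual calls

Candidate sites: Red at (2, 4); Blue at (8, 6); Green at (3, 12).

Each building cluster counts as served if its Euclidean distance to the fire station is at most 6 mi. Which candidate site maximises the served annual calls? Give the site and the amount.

Coverage radius r = 6 mi; a point is covered iff (Δx)²+(Δy)² ≤ 6² = 36.
  Red (2, 4): covers {Ashton, Brookfield, Calder, Fenton} → 630
  Blue (8, 6): covers {Brookfield, Calder, Denby, Elwood} → 190
  Green (3, 12): covers {Ashton, Calder} → 400
Maximum coverage at Red: 630 annual calls.

Red, covering 630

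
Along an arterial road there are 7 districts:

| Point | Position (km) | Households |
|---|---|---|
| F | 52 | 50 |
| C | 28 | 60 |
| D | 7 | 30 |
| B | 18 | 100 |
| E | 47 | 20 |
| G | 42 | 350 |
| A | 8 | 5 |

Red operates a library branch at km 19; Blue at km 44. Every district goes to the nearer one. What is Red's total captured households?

195

The indifferent point is the midpoint (19+44)/2 = 31.5; districts left of it (closer to Red at 19) go to Red, those right go to Blue.
  D at 7 (w=30) → Red
  A at 8 (w=5) → Red
  B at 18 (w=100) → Red
  C at 28 (w=60) → Red
  G at 42 (w=350) → Blue
  E at 47 (w=20) → Blue
  F at 52 (w=50) → Blue
Red captures 195; Blue captures 420.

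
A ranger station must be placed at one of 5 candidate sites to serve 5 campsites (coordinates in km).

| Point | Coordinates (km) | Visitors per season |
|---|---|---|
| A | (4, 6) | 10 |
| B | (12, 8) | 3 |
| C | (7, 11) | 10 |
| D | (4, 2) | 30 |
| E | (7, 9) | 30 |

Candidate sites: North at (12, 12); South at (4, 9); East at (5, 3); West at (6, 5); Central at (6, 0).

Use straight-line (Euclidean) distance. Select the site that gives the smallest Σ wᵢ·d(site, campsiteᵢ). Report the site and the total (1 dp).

Total weighted distance at each candidate:
  North (12, 12): total = 722.1
  South (4, 9): total = 390.2
  East (5, 3): total = 372.1
  West (6, 5): total = 335.2
  Central (6, 0): total = 560.2
Minimum is at West with total 335.2 km.

West, total 335.2 km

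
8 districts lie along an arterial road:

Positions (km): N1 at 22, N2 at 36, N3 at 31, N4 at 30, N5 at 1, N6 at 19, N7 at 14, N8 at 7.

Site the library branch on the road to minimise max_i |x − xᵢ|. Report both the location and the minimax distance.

location 18.5, max distance 17.5

The 1-center on a line is the midpoint of the two extreme points: leftmost at 1, rightmost at 36.
Optimal location = (1 + 36)/2 = 18.5; maximum distance = (36 − 1)/2 = 17.5.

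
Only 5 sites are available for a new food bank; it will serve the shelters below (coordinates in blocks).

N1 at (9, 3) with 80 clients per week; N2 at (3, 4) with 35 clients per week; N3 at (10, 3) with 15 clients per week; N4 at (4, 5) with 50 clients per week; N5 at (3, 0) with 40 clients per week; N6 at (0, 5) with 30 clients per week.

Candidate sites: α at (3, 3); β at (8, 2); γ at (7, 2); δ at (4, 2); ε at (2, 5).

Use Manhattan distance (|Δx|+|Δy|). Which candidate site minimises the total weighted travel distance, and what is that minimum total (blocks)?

Total weighted distance at each candidate:
  α (3, 3): total = 1040
  β (8, 2): total = 1410
  γ (7, 2): total = 1350
  δ (4, 2): total = 1170
  ε (2, 5): total = 1340
Minimum is at α with total 1040 blocks.

α, total 1040 blocks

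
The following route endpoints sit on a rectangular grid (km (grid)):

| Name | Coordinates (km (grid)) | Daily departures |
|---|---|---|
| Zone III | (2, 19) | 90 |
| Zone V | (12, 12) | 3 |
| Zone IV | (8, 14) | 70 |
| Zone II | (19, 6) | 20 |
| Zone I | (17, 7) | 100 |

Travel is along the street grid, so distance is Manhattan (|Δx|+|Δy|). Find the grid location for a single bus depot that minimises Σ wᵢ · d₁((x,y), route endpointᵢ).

(8, 14)

Manhattan distance separates: Σwᵢ(|x−xᵢ|+|y−yᵢ|) = Σwᵢ|x−xᵢ| + Σwᵢ|y−yᵢ|, so x and y are optimised independently as 1-D weighted medians.
Total weight W = 283; half = 141.5.
x-coordinate, sorted with cumulative weight:
  x=2 (Zone III, w=90) cum 90
  x=8 (Zone IV, w=70) cum 160  ← median
  x=12 (Zone V, w=3) cum 163
  x=17 (Zone I, w=100) cum 263
  x=19 (Zone II, w=20) cum 283
⇒ x* = 8
y-coordinate, sorted with cumulative weight:
  y=6 (Zone II, w=20) cum 20
  y=7 (Zone I, w=100) cum 120
  y=12 (Zone V, w=3) cum 123
  y=14 (Zone IV, w=70) cum 193  ← median
  y=19 (Zone III, w=90) cum 283
⇒ y* = 14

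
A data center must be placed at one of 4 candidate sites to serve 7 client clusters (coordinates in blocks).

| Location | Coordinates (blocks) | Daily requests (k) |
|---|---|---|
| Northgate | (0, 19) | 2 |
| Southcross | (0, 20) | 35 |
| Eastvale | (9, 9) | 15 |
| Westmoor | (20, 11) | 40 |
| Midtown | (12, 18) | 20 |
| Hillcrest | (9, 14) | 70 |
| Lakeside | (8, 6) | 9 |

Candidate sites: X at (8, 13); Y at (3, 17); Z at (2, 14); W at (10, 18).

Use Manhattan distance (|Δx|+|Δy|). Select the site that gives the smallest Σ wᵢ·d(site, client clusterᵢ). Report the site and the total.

Total weighted distance at each candidate:
  X (8, 13): total = 1571
  Y (3, 17): total = 2324
  Z (2, 14): total = 2210
  W (10, 18): total = 1788
Minimum is at X with total 1571 blocks.

X, total 1571 blocks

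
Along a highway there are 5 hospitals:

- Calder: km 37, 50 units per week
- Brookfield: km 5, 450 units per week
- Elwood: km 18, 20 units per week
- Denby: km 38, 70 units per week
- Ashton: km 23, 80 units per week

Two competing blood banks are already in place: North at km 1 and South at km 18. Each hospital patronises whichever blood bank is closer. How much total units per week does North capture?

450

The indifferent point is the midpoint (1+18)/2 = 9.5; hospitals left of it (closer to North at 1) go to North, those right go to South.
  Brookfield at 5 (w=450) → North
  Elwood at 18 (w=20) → South
  Ashton at 23 (w=80) → South
  Calder at 37 (w=50) → South
  Denby at 38 (w=70) → South
North captures 450; South captures 220.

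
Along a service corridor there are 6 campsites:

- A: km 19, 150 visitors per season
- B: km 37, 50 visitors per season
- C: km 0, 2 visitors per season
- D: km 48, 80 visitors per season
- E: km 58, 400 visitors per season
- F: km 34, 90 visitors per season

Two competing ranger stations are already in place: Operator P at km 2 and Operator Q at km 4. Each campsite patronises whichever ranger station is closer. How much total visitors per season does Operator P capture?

The indifferent point is the midpoint (2+4)/2 = 3; campsites left of it (closer to Operator P at 2) go to Operator P, those right go to Operator Q.
  C at 0 (w=2) → Operator P
  A at 19 (w=150) → Operator Q
  F at 34 (w=90) → Operator Q
  B at 37 (w=50) → Operator Q
  D at 48 (w=80) → Operator Q
  E at 58 (w=400) → Operator Q
Operator P captures 2; Operator Q captures 770.

2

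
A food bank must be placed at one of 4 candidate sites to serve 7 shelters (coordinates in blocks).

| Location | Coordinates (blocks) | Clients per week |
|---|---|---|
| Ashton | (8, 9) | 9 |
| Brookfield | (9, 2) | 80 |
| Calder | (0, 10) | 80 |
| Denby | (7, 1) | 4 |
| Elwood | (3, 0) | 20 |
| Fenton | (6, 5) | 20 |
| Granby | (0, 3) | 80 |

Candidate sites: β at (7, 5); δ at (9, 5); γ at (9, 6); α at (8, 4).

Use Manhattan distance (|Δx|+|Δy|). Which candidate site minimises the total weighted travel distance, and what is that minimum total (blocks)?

β, total 2341 blocks

Total weighted distance at each candidate:
  β (7, 5): total = 2341
  δ (9, 5): total = 2589
  γ (9, 6): total = 2704
  α (8, 4): total = 2381
Minimum is at β with total 2341 blocks.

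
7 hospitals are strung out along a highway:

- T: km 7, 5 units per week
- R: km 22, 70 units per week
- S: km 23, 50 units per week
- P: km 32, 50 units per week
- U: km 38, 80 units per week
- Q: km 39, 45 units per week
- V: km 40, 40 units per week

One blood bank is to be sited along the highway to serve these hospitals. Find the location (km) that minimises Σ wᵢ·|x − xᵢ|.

For a sum of weighted absolute distances on a line, the optimum is the weighted median (not the mean). Total weight W = 340; half-weight = 170.
Sort by position and accumulate weight:
  km 7 (T, w=5) → cum 5
  km 22 (R, w=70) → cum 75
  km 23 (S, w=50) → cum 125
  km 32 (P, w=50) → cum 175  ≥ 170 → median here
  km 38 (U, w=80) → cum 255
  km 39 (Q, w=45) → cum 300
  km 40 (V, w=40) → cum 340
Optimal location: km 32.

x = 32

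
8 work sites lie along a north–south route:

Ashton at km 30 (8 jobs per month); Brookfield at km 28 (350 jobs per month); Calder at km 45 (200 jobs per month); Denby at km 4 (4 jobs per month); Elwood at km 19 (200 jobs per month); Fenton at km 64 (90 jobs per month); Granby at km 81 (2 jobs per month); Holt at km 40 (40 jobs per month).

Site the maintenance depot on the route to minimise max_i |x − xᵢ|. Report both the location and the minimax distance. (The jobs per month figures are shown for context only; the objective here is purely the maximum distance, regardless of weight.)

location 42.5, max distance 38.5

The 1-center on a line is the midpoint of the two extreme points: leftmost at 4, rightmost at 81.
Optimal location = (4 + 81)/2 = 42.5; maximum distance = (81 − 4)/2 = 38.5.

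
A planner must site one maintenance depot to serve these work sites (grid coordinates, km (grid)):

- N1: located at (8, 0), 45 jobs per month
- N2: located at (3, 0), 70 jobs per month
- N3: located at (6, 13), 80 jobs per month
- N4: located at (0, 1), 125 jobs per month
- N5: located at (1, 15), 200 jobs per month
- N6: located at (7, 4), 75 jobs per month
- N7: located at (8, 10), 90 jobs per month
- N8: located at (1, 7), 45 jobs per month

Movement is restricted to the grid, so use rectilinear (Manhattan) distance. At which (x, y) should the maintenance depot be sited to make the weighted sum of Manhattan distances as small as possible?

(1, 10)

Manhattan distance separates: Σwᵢ(|x−xᵢ|+|y−yᵢ|) = Σwᵢ|x−xᵢ| + Σwᵢ|y−yᵢ|, so x and y are optimised independently as 1-D weighted medians.
Total weight W = 730; half = 365.
x-coordinate, sorted with cumulative weight:
  x=0 (N4, w=125) cum 125
  x=1 (N5, w=200) cum 325
  x=1 (N8, w=45) cum 370  ← median
  x=3 (N2, w=70) cum 440
  x=6 (N3, w=80) cum 520
  x=7 (N6, w=75) cum 595
  x=8 (N1, w=45) cum 640
  x=8 (N7, w=90) cum 730
⇒ x* = 1
y-coordinate, sorted with cumulative weight:
  y=0 (N1, w=45) cum 45
  y=0 (N2, w=70) cum 115
  y=1 (N4, w=125) cum 240
  y=4 (N6, w=75) cum 315
  y=7 (N8, w=45) cum 360
  y=10 (N7, w=90) cum 450  ← median
  y=13 (N3, w=80) cum 530
  y=15 (N5, w=200) cum 730
⇒ y* = 10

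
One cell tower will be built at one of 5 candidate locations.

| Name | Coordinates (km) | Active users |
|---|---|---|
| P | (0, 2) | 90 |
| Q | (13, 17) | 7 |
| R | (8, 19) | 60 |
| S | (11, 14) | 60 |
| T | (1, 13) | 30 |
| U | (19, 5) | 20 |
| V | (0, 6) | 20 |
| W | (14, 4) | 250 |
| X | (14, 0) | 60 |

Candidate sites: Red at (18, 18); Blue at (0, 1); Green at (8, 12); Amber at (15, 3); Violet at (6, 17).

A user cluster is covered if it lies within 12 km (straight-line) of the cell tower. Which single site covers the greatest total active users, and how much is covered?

Green, covering 427

Coverage radius r = 12 km; a point is covered iff (Δx)²+(Δy)² ≤ 12² = 144.
  Red (18, 18): covers {Q, R, S} → 127
  Blue (0, 1): covers {P, V} → 110
  Green (8, 12): covers {Q, R, S, T, V, W} → 427
  Amber (15, 3): covers {S, U, W, X} → 390
  Violet (6, 17): covers {Q, R, S, T} → 157
Maximum coverage at Green: 427 active users.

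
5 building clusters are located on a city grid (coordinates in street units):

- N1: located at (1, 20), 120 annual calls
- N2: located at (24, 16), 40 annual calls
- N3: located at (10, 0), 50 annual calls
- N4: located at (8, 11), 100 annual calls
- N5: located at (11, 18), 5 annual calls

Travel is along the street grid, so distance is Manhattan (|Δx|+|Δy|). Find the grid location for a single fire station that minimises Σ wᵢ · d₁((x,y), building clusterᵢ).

(8, 16)

Manhattan distance separates: Σwᵢ(|x−xᵢ|+|y−yᵢ|) = Σwᵢ|x−xᵢ| + Σwᵢ|y−yᵢ|, so x and y are optimised independently as 1-D weighted medians.
Total weight W = 315; half = 157.5.
x-coordinate, sorted with cumulative weight:
  x=1 (N1, w=120) cum 120
  x=8 (N4, w=100) cum 220  ← median
  x=10 (N3, w=50) cum 270
  x=11 (N5, w=5) cum 275
  x=24 (N2, w=40) cum 315
⇒ x* = 8
y-coordinate, sorted with cumulative weight:
  y=0 (N3, w=50) cum 50
  y=11 (N4, w=100) cum 150
  y=16 (N2, w=40) cum 190  ← median
  y=18 (N5, w=5) cum 195
  y=20 (N1, w=120) cum 315
⇒ y* = 16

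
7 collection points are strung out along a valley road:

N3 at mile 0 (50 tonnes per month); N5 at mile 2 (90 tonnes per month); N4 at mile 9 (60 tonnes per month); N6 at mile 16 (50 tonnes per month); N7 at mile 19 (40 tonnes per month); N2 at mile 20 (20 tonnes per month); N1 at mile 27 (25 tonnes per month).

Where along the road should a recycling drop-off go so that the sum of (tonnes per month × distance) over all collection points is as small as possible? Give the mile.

x = 9

For a sum of weighted absolute distances on a line, the optimum is the weighted median (not the mean). Total weight W = 335; half-weight = 167.5.
Sort by position and accumulate weight:
  mile 0 (N3, w=50) → cum 50
  mile 2 (N5, w=90) → cum 140
  mile 9 (N4, w=60) → cum 200  ≥ 167.5 → median here
  mile 16 (N6, w=50) → cum 250
  mile 19 (N7, w=40) → cum 290
  mile 20 (N2, w=20) → cum 310
  mile 27 (N1, w=25) → cum 335
Optimal location: mile 9.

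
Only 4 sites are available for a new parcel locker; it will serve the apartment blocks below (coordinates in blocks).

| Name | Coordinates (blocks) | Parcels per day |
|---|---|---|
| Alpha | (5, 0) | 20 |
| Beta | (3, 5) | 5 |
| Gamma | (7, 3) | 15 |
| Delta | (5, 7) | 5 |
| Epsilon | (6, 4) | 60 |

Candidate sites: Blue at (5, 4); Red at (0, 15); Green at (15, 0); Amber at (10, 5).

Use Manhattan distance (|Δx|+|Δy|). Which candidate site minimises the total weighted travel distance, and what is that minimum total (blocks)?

Blue, total 215 blocks

Total weighted distance at each candidate:
  Blue (5, 4): total = 215
  Red (0, 15): total = 1835
  Green (15, 0): total = 1315
  Amber (10, 5): total = 645
Minimum is at Blue with total 215 blocks.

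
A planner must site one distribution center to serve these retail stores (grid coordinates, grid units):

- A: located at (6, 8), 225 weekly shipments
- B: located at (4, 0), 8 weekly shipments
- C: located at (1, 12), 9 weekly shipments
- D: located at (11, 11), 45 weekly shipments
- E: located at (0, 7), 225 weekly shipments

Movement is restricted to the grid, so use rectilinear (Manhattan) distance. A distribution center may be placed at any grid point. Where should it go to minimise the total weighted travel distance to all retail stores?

(6, 8)

Manhattan distance separates: Σwᵢ(|x−xᵢ|+|y−yᵢ|) = Σwᵢ|x−xᵢ| + Σwᵢ|y−yᵢ|, so x and y are optimised independently as 1-D weighted medians.
Total weight W = 512; half = 256.
x-coordinate, sorted with cumulative weight:
  x=0 (E, w=225) cum 225
  x=1 (C, w=9) cum 234
  x=4 (B, w=8) cum 242
  x=6 (A, w=225) cum 467  ← median
  x=11 (D, w=45) cum 512
⇒ x* = 6
y-coordinate, sorted with cumulative weight:
  y=0 (B, w=8) cum 8
  y=7 (E, w=225) cum 233
  y=8 (A, w=225) cum 458  ← median
  y=11 (D, w=45) cum 503
  y=12 (C, w=9) cum 512
⇒ y* = 8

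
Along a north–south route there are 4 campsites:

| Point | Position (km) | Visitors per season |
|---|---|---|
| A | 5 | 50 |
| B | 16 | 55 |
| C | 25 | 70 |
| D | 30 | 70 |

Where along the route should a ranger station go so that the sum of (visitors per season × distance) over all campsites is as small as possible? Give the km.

x = 25

For a sum of weighted absolute distances on a line, the optimum is the weighted median (not the mean). Total weight W = 245; half-weight = 122.5.
Sort by position and accumulate weight:
  km 5 (A, w=50) → cum 50
  km 16 (B, w=55) → cum 105
  km 25 (C, w=70) → cum 175  ≥ 122.5 → median here
  km 30 (D, w=70) → cum 245
Optimal location: km 25.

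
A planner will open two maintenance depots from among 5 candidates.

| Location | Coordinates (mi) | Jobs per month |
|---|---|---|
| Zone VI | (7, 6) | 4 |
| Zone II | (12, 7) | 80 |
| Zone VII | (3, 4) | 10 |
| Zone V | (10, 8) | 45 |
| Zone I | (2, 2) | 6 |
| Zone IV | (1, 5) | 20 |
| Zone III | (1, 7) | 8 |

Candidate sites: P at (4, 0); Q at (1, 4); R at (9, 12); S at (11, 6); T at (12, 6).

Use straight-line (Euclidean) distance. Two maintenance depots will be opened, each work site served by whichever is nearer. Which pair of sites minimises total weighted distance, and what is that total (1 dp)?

{Q, T}, total 304.7

Evaluate every pair (each demand assigned to the nearer of the two):
  {Q, T}: total = 304.7
  {Q, S}: total = 307.2
  {P, T}: total = 463.0
  {P, S}: total = 465.5
  {S, T}: total = 619.6
  {R, S}: total = 647.8
  {R, T}: total = 672.2
  {Q, R}: total = 754.7
  {P, R}: total = 913.1
  {P, Q}: total = 1396.3
Best pair: {Q, T} with total 304.7.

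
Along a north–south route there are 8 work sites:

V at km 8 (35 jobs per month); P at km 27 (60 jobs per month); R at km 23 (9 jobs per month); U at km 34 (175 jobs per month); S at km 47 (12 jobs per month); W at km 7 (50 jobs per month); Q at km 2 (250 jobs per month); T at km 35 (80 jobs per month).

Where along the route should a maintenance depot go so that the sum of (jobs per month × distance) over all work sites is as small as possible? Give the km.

x = 23

For a sum of weighted absolute distances on a line, the optimum is the weighted median (not the mean). Total weight W = 671; half-weight = 335.5.
Sort by position and accumulate weight:
  km 2 (Q, w=250) → cum 250
  km 7 (W, w=50) → cum 300
  km 8 (V, w=35) → cum 335
  km 23 (R, w=9) → cum 344  ≥ 335.5 → median here
  km 27 (P, w=60) → cum 404
  km 34 (U, w=175) → cum 579
  km 35 (T, w=80) → cum 659
  km 47 (S, w=12) → cum 671
Optimal location: km 23.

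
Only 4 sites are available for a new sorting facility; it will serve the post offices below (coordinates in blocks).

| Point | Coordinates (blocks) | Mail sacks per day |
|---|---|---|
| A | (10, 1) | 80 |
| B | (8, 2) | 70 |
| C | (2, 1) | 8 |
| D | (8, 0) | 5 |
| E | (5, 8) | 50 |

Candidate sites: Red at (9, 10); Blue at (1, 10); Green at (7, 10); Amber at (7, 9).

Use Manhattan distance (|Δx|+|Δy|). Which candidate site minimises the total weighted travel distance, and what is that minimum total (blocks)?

Total weighted distance at each candidate:
  Red (9, 10): total = 1913
  Blue (1, 10): total = 2955
  Green (7, 10): total = 1957
  Amber (7, 9): total = 1744
Minimum is at Amber with total 1744 blocks.

Amber, total 1744 blocks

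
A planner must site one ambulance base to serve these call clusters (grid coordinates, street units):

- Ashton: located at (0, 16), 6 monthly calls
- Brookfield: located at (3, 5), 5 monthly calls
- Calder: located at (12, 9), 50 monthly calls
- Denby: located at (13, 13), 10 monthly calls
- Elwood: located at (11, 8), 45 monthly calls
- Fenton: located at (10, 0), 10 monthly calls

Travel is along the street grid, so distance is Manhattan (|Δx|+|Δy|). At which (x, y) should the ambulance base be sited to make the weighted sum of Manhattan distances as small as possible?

(11, 9)

Manhattan distance separates: Σwᵢ(|x−xᵢ|+|y−yᵢ|) = Σwᵢ|x−xᵢ| + Σwᵢ|y−yᵢ|, so x and y are optimised independently as 1-D weighted medians.
Total weight W = 126; half = 63.
x-coordinate, sorted with cumulative weight:
  x=0 (Ashton, w=6) cum 6
  x=3 (Brookfield, w=5) cum 11
  x=10 (Fenton, w=10) cum 21
  x=11 (Elwood, w=45) cum 66  ← median
  x=12 (Calder, w=50) cum 116
  x=13 (Denby, w=10) cum 126
⇒ x* = 11
y-coordinate, sorted with cumulative weight:
  y=0 (Fenton, w=10) cum 10
  y=5 (Brookfield, w=5) cum 15
  y=8 (Elwood, w=45) cum 60
  y=9 (Calder, w=50) cum 110  ← median
  y=13 (Denby, w=10) cum 120
  y=16 (Ashton, w=6) cum 126
⇒ y* = 9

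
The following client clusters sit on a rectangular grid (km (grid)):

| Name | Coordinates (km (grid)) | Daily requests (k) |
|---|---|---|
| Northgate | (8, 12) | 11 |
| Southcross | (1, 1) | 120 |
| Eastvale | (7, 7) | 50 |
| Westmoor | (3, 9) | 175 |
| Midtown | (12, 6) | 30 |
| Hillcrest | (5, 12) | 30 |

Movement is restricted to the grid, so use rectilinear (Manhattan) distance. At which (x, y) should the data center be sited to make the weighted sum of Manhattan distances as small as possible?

Manhattan distance separates: Σwᵢ(|x−xᵢ|+|y−yᵢ|) = Σwᵢ|x−xᵢ| + Σwᵢ|y−yᵢ|, so x and y are optimised independently as 1-D weighted medians.
Total weight W = 416; half = 208.
x-coordinate, sorted with cumulative weight:
  x=1 (Southcross, w=120) cum 120
  x=3 (Westmoor, w=175) cum 295  ← median
  x=5 (Hillcrest, w=30) cum 325
  x=7 (Eastvale, w=50) cum 375
  x=8 (Northgate, w=11) cum 386
  x=12 (Midtown, w=30) cum 416
⇒ x* = 3
y-coordinate, sorted with cumulative weight:
  y=1 (Southcross, w=120) cum 120
  y=6 (Midtown, w=30) cum 150
  y=7 (Eastvale, w=50) cum 200
  y=9 (Westmoor, w=175) cum 375  ← median
  y=12 (Northgate, w=11) cum 386
  y=12 (Hillcrest, w=30) cum 416
⇒ y* = 9

(3, 9)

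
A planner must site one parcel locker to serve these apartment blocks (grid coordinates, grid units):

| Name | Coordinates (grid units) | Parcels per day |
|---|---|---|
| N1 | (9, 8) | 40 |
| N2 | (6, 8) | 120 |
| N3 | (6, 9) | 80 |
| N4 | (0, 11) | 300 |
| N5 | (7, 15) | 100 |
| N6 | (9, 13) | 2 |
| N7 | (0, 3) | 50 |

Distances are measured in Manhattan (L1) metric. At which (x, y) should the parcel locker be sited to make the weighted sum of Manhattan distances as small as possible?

Manhattan distance separates: Σwᵢ(|x−xᵢ|+|y−yᵢ|) = Σwᵢ|x−xᵢ| + Σwᵢ|y−yᵢ|, so x and y are optimised independently as 1-D weighted medians.
Total weight W = 692; half = 346.
x-coordinate, sorted with cumulative weight:
  x=0 (N4, w=300) cum 300
  x=0 (N7, w=50) cum 350  ← median
  x=6 (N2, w=120) cum 470
  x=6 (N3, w=80) cum 550
  x=7 (N5, w=100) cum 650
  x=9 (N1, w=40) cum 690
  x=9 (N6, w=2) cum 692
⇒ x* = 0
y-coordinate, sorted with cumulative weight:
  y=3 (N7, w=50) cum 50
  y=8 (N1, w=40) cum 90
  y=8 (N2, w=120) cum 210
  y=9 (N3, w=80) cum 290
  y=11 (N4, w=300) cum 590  ← median
  y=13 (N6, w=2) cum 592
  y=15 (N5, w=100) cum 692
⇒ y* = 11

(0, 11)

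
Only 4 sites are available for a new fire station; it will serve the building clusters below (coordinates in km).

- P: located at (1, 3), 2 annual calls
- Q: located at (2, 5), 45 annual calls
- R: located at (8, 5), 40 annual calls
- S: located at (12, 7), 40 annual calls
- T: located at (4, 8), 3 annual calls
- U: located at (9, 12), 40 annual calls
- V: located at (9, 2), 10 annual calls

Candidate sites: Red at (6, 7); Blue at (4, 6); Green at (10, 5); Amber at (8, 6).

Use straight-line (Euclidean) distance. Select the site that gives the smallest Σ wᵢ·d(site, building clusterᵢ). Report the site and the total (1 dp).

Total weighted distance at each candidate:
  Red (6, 7): total = 865.4
  Blue (4, 6): total = 979.0
  Green (10, 5): total = 906.2
  Amber (8, 6): total = 791.8
Minimum is at Amber with total 791.8 km.

Amber, total 791.8 km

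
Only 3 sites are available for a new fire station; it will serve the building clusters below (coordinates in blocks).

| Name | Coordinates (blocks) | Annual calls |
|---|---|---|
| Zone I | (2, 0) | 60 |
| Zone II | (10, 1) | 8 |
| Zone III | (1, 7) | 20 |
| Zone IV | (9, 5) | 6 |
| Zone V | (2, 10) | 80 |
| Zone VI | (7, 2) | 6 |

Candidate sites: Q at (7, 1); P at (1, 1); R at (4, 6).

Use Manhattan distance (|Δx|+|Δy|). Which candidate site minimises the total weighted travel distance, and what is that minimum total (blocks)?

Total weighted distance at each candidate:
  Q (7, 1): total = 1786
  P (1, 1): total = 1226
  R (4, 6): total = 1206
Minimum is at R with total 1206 blocks.

R, total 1206 blocks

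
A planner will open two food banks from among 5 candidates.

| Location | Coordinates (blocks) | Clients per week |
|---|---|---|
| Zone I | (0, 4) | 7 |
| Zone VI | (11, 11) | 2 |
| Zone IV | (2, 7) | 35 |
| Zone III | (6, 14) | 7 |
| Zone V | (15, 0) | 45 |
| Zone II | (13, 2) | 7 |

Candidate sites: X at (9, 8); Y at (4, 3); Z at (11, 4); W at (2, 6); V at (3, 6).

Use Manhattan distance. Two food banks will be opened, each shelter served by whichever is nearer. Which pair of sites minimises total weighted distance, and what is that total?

Evaluate every pair (each demand assigned to the nearer of the two):
  {Z, W}: total = 549
  {Z, V}: total = 584
  {Y, Z}: total = 738
  {X, Z}: total = 818
  {X, W}: total = 836
  {Y, W}: total = 875
  {X, V}: total = 878
  {Y, V}: total = 908
  {X, Y}: total = 1018
  {W, V}: total = 1074
Best pair: {Z, W} with total 549.

{Z, W}, total 549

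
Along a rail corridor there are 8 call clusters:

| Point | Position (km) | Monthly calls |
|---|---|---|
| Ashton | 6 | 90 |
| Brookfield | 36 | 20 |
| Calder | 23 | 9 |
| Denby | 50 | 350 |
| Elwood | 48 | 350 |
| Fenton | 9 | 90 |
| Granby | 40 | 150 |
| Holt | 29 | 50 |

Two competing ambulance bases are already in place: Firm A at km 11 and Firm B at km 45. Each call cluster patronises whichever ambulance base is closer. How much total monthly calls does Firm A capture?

189

The indifferent point is the midpoint (11+45)/2 = 28; call clusters left of it (closer to Firm A at 11) go to Firm A, those right go to Firm B.
  Ashton at 6 (w=90) → Firm A
  Fenton at 9 (w=90) → Firm A
  Calder at 23 (w=9) → Firm A
  Holt at 29 (w=50) → Firm B
  Brookfield at 36 (w=20) → Firm B
  Granby at 40 (w=150) → Firm B
  Elwood at 48 (w=350) → Firm B
  Denby at 50 (w=350) → Firm B
Firm A captures 189; Firm B captures 920.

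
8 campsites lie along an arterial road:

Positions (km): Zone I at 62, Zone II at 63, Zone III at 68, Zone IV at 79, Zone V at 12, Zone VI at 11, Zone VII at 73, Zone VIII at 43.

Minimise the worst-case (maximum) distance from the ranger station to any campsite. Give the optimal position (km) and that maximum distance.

location 45, max distance 34

The 1-center on a line is the midpoint of the two extreme points: leftmost at 11, rightmost at 79.
Optimal location = (11 + 79)/2 = 45; maximum distance = (79 − 11)/2 = 34.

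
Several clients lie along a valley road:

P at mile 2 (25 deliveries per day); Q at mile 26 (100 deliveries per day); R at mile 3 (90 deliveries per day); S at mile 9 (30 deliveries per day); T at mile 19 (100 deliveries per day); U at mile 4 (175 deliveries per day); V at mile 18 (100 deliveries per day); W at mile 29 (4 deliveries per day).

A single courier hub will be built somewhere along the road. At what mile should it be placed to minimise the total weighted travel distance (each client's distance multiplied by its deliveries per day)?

For a sum of weighted absolute distances on a line, the optimum is the weighted median (not the mean). Total weight W = 624; half-weight = 312.
Sort by position and accumulate weight:
  mile 2 (P, w=25) → cum 25
  mile 3 (R, w=90) → cum 115
  mile 4 (U, w=175) → cum 290
  mile 9 (S, w=30) → cum 320  ≥ 312 → median here
  mile 18 (V, w=100) → cum 420
  mile 19 (T, w=100) → cum 520
  mile 26 (Q, w=100) → cum 620
  mile 29 (W, w=4) → cum 624
Optimal location: mile 9.

x = 9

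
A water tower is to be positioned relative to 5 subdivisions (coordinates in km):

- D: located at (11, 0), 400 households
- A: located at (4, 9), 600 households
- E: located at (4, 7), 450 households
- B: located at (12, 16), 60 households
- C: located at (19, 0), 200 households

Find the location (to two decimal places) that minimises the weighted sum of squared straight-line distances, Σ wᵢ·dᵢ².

The minimiser of Σwᵢ‖p−pᵢ‖² is the weighted centroid p* = (Σwᵢpᵢ)/(Σwᵢ).
Σwᵢ = 1710.
Σwᵢxᵢ = 400·11 + 600·4 + 450·4 + 60·12 + 200·19 = 13120.
Σwᵢyᵢ = 400·0 + 600·9 + 450·7 + 60·16 + 200·0 = 9510.
x* = 13120/1710 = 7.67, y* = 9510/1710 = 5.56.

(7.67, 5.56)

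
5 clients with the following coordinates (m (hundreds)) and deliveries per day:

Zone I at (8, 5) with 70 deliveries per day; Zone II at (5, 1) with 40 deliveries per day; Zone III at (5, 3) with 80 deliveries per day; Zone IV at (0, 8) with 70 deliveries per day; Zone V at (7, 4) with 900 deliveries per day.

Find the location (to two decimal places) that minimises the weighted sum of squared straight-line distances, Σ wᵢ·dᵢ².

(6.43, 4.13)

The minimiser of Σwᵢ‖p−pᵢ‖² is the weighted centroid p* = (Σwᵢpᵢ)/(Σwᵢ).
Σwᵢ = 1160.
Σwᵢxᵢ = 70·8 + 40·5 + 80·5 + 70·0 + 900·7 = 7460.
Σwᵢyᵢ = 70·5 + 40·1 + 80·3 + 70·8 + 900·4 = 4790.
x* = 7460/1160 = 6.43, y* = 4790/1160 = 4.13.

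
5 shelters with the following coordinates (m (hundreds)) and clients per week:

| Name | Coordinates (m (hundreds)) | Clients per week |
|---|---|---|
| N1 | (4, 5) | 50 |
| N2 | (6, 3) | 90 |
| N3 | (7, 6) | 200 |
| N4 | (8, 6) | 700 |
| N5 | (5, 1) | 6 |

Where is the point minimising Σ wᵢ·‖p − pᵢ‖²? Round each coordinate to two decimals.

(7.43, 5.67)

The minimiser of Σwᵢ‖p−pᵢ‖² is the weighted centroid p* = (Σwᵢpᵢ)/(Σwᵢ).
Σwᵢ = 1046.
Σwᵢxᵢ = 50·4 + 90·6 + 200·7 + 700·8 + 6·5 = 7770.
Σwᵢyᵢ = 50·5 + 90·3 + 200·6 + 700·6 + 6·1 = 5926.
x* = 7770/1046 = 7.43, y* = 5926/1046 = 5.67.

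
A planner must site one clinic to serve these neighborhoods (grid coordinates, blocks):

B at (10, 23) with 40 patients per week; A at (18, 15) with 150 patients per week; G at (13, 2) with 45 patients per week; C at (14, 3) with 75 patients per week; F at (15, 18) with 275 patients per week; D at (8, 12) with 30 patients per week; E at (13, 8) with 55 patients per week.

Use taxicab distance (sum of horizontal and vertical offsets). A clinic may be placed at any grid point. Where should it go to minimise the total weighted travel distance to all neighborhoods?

(15, 15)

Manhattan distance separates: Σwᵢ(|x−xᵢ|+|y−yᵢ|) = Σwᵢ|x−xᵢ| + Σwᵢ|y−yᵢ|, so x and y are optimised independently as 1-D weighted medians.
Total weight W = 670; half = 335.
x-coordinate, sorted with cumulative weight:
  x=8 (D, w=30) cum 30
  x=10 (B, w=40) cum 70
  x=13 (G, w=45) cum 115
  x=13 (E, w=55) cum 170
  x=14 (C, w=75) cum 245
  x=15 (F, w=275) cum 520  ← median
  x=18 (A, w=150) cum 670
⇒ x* = 15
y-coordinate, sorted with cumulative weight:
  y=2 (G, w=45) cum 45
  y=3 (C, w=75) cum 120
  y=8 (E, w=55) cum 175
  y=12 (D, w=30) cum 205
  y=15 (A, w=150) cum 355  ← median
  y=18 (F, w=275) cum 630
  y=23 (B, w=40) cum 670
⇒ y* = 15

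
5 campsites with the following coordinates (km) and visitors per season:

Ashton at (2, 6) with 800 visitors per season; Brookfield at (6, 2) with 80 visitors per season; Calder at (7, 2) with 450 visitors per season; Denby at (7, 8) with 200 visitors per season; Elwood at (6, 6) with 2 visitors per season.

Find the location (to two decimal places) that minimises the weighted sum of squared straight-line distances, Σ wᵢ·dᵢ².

The minimiser of Σwᵢ‖p−pᵢ‖² is the weighted centroid p* = (Σwᵢpᵢ)/(Σwᵢ).
Σwᵢ = 1532.
Σwᵢxᵢ = 800·2 + 80·6 + 450·7 + 200·7 + 2·6 = 6642.
Σwᵢyᵢ = 800·6 + 80·2 + 450·2 + 200·8 + 2·6 = 7472.
x* = 6642/1532 = 4.34, y* = 7472/1532 = 4.88.

(4.34, 4.88)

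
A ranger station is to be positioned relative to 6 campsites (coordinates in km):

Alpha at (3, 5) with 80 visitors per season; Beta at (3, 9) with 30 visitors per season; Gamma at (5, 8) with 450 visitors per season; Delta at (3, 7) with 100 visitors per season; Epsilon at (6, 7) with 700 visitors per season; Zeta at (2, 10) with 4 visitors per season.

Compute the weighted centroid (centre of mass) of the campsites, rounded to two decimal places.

(5.20, 7.27)

The minimiser of Σwᵢ‖p−pᵢ‖² is the weighted centroid p* = (Σwᵢpᵢ)/(Σwᵢ).
Σwᵢ = 1364.
Σwᵢxᵢ = 80·3 + 30·3 + 450·5 + 100·3 + 700·6 + 4·2 = 7088.
Σwᵢyᵢ = 80·5 + 30·9 + 450·8 + 100·7 + 700·7 + 4·10 = 9910.
x* = 7088/1364 = 5.20, y* = 9910/1364 = 7.27.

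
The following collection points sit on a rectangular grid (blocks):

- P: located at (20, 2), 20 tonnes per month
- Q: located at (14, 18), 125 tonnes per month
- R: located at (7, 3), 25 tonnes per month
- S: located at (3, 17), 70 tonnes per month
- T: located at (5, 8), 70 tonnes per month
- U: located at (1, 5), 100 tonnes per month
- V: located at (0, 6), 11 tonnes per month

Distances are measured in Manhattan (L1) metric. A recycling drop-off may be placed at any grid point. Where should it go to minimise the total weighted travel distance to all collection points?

(5, 8)

Manhattan distance separates: Σwᵢ(|x−xᵢ|+|y−yᵢ|) = Σwᵢ|x−xᵢ| + Σwᵢ|y−yᵢ|, so x and y are optimised independently as 1-D weighted medians.
Total weight W = 421; half = 210.5.
x-coordinate, sorted with cumulative weight:
  x=0 (V, w=11) cum 11
  x=1 (U, w=100) cum 111
  x=3 (S, w=70) cum 181
  x=5 (T, w=70) cum 251  ← median
  x=7 (R, w=25) cum 276
  x=14 (Q, w=125) cum 401
  x=20 (P, w=20) cum 421
⇒ x* = 5
y-coordinate, sorted with cumulative weight:
  y=2 (P, w=20) cum 20
  y=3 (R, w=25) cum 45
  y=5 (U, w=100) cum 145
  y=6 (V, w=11) cum 156
  y=8 (T, w=70) cum 226  ← median
  y=17 (S, w=70) cum 296
  y=18 (Q, w=125) cum 421
⇒ y* = 8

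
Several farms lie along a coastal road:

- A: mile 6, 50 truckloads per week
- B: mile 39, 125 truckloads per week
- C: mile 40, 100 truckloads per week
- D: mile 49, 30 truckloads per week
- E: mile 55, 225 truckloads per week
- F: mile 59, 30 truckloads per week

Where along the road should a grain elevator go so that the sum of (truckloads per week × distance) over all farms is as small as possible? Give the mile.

x = 49

For a sum of weighted absolute distances on a line, the optimum is the weighted median (not the mean). Total weight W = 560; half-weight = 280.
Sort by position and accumulate weight:
  mile 6 (A, w=50) → cum 50
  mile 39 (B, w=125) → cum 175
  mile 40 (C, w=100) → cum 275
  mile 49 (D, w=30) → cum 305  ≥ 280 → median here
  mile 55 (E, w=225) → cum 530
  mile 59 (F, w=30) → cum 560
Optimal location: mile 49.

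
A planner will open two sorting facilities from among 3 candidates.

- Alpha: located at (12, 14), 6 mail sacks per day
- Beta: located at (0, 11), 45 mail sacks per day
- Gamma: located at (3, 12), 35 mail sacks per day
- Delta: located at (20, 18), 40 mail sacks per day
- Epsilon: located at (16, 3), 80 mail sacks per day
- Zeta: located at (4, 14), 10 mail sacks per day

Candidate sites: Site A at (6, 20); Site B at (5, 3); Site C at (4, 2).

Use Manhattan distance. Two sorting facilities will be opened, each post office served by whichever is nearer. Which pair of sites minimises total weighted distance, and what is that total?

{Site A, Site B}, total 2642

Evaluate every pair (each demand assigned to the nearer of the two):
  {Site A, Site B}: total = 2642
  {Site A, Site C}: total = 2802
  {Site B, Site C}: total = 3278
Best pair: {Site A, Site B} with total 2642.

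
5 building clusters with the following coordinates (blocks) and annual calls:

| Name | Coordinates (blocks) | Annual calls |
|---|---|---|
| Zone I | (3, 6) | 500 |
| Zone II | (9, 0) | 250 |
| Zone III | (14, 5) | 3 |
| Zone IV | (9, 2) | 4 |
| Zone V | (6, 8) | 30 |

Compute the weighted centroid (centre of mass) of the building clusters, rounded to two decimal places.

(5.09, 4.15)

The minimiser of Σwᵢ‖p−pᵢ‖² is the weighted centroid p* = (Σwᵢpᵢ)/(Σwᵢ).
Σwᵢ = 787.
Σwᵢxᵢ = 500·3 + 250·9 + 3·14 + 4·9 + 30·6 = 4008.
Σwᵢyᵢ = 500·6 + 250·0 + 3·5 + 4·2 + 30·8 = 3263.
x* = 4008/787 = 5.09, y* = 3263/787 = 4.15.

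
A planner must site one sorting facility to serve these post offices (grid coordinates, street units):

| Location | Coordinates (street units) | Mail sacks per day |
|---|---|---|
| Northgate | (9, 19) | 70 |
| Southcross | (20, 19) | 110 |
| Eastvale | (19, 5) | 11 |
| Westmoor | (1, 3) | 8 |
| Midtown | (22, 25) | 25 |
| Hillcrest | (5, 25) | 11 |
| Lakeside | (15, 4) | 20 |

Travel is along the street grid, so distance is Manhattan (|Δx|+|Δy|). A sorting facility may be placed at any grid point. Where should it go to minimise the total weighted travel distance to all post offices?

Manhattan distance separates: Σwᵢ(|x−xᵢ|+|y−yᵢ|) = Σwᵢ|x−xᵢ| + Σwᵢ|y−yᵢ|, so x and y are optimised independently as 1-D weighted medians.
Total weight W = 255; half = 127.5.
x-coordinate, sorted with cumulative weight:
  x=1 (Westmoor, w=8) cum 8
  x=5 (Hillcrest, w=11) cum 19
  x=9 (Northgate, w=70) cum 89
  x=15 (Lakeside, w=20) cum 109
  x=19 (Eastvale, w=11) cum 120
  x=20 (Southcross, w=110) cum 230  ← median
  x=22 (Midtown, w=25) cum 255
⇒ x* = 20
y-coordinate, sorted with cumulative weight:
  y=3 (Westmoor, w=8) cum 8
  y=4 (Lakeside, w=20) cum 28
  y=5 (Eastvale, w=11) cum 39
  y=19 (Northgate, w=70) cum 109
  y=19 (Southcross, w=110) cum 219  ← median
  y=25 (Midtown, w=25) cum 244
  y=25 (Hillcrest, w=11) cum 255
⇒ y* = 19

(20, 19)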